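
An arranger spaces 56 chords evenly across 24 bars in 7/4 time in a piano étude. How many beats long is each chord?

24 bars × 7 beats/bar = 168 beats total.
168 beats ÷ 56 chords = 3 beats per chord.
(That is a dotted half note.)

3 beats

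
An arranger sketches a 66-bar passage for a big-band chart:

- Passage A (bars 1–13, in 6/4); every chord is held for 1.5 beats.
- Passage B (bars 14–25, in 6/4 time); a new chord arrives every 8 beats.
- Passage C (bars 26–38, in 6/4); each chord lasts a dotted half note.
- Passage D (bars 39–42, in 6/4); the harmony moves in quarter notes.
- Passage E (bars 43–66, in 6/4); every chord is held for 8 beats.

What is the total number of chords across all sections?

A: 13·6 = 78 beats, 78/1.5 = 52 chords.
B: 12·6 = 72 beats, 72/8 = 9 chords.
C: 13·6 = 78 beats, 78/3 = 26 chords.
D: 4·6 = 24 beats, 24/1 = 24 chords.
E: 24·6 = 144 beats, 144/8 = 18 chords.
Total: 52 + 9 + 26 + 24 + 18 = 129.

129 chords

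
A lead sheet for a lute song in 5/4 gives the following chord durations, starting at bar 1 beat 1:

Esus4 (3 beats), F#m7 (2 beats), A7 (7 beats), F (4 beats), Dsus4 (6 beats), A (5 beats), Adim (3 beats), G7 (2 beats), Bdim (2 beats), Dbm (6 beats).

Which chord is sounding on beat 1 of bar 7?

G7

Beat 1 of bar 7 is beat (7−1)×5 + 1 = 31 overall.
Running totals: Esus4 ends at 3, F#m7 ends at 5, A7 ends at 12, F ends at 16, Dsus4 ends at 22, A ends at 27, Adim ends at 30, G7 ends at 32.
Beat 31 falls within G7.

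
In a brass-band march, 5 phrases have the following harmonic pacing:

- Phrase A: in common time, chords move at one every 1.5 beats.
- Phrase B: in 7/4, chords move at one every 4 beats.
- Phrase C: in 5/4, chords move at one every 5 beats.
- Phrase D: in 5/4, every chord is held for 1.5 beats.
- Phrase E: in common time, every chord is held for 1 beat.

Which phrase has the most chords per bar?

Phrase E

A: each chord is 1.5 beats in 4/4, so 8/3 per bar.
B: each chord is 4 beats in 7/4, so 1.75 per bar.
C: each chord is 5 beats in 5/4, so 1 per bar.
D: each chord is 1.5 beats in 5/4, so 10/3 per bar.
E: each chord is 1 beat in 4/4, so 4 per bar.
Fastest is E at 4 chords/bar.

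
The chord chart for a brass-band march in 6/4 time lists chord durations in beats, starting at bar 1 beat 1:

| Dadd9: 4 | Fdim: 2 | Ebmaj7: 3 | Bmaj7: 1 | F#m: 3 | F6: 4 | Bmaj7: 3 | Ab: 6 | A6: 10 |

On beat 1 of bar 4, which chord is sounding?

Beat 1 of bar 4 is beat (4−1)×6 + 1 = 19 overall.
Running totals: Dadd9 ends at 4, Fdim ends at 6, Ebmaj7 ends at 9, Bmaj7 ends at 10, F#m ends at 13, F6 ends at 17, Bmaj7 ends at 20.
Beat 19 falls within Bmaj7.

Bmaj7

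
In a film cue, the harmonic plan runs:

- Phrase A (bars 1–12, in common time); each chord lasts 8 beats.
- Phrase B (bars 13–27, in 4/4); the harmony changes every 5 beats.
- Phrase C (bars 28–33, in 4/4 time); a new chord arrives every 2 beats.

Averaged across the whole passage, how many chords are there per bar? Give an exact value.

A: 12 × 4 = 48 beats ÷ 8 = 6 chords.
B: 15 × 4 = 60 beats ÷ 5 = 12 chords.
C: 6 × 4 = 24 beats ÷ 2 = 12 chords.
Overall: 30 chords over 33 bars → 30/33 = 10/11 chords per bar.

10/11 chords per bar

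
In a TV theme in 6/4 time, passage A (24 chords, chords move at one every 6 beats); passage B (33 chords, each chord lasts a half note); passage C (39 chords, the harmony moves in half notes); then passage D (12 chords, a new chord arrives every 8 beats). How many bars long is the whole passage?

64 bars

A: 24 × 6 = 144 beats = 24 bars.
B: 33 × 2 = 66 beats = 11 bars.
C: 39 × 2 = 78 beats = 13 bars.
D: 12 × 8 = 96 beats = 16 bars.
Total: 24 + 11 + 13 + 16 = 64 bars.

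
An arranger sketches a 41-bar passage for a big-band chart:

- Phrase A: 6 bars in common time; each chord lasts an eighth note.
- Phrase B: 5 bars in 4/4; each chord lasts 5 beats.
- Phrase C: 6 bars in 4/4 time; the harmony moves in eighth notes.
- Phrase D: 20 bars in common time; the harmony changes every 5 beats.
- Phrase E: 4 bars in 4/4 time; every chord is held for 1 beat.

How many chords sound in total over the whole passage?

A: 6 bars × 4 beats = 24 beats; 0.5 beats/chord → 48 chords.
B: 5 bars × 4 beats = 20 beats; 5 beats/chord → 4 chords.
C: 6 bars × 4 beats = 24 beats; 0.5 beats/chord → 48 chords.
D: 20 bars × 4 beats = 80 beats; 5 beats/chord → 16 chords.
E: 4 bars × 4 beats = 16 beats; 1 beat/chord → 16 chords.
Total: 48 + 4 + 48 + 16 + 16 = 132.

132 chords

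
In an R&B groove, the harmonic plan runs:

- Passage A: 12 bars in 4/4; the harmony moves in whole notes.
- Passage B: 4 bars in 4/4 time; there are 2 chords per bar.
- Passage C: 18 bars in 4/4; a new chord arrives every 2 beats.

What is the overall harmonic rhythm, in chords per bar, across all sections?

28/17 chords per bar

A: 12 × 4 = 48 beats ÷ 4 = 12 chords.
B: 4 × 4 = 16 beats ÷ 2 = 8 chords.
C: 18 × 4 = 72 beats ÷ 2 = 36 chords.
Overall: 56 chords over 34 bars → 56/34 = 28/17 chords per bar.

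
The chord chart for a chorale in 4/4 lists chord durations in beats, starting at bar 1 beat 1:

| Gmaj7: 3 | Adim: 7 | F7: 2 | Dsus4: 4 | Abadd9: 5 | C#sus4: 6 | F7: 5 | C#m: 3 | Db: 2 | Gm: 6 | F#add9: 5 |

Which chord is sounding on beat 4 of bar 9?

Beat 4 of bar 9 is beat (9−1)×4 + 4 = 36 overall.
Running totals: Gmaj7 ends at 3, Adim ends at 10, F7 ends at 12, Dsus4 ends at 16, Abadd9 ends at 21, C#sus4 ends at 27, F7 ends at 32, C#m ends at 35, Db ends at 37.
Beat 36 falls within Db.

Db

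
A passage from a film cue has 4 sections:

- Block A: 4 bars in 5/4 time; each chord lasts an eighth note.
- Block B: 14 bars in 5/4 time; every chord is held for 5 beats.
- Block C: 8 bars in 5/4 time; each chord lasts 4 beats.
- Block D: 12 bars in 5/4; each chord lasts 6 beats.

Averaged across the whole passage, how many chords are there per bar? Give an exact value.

37/19 chords per bar

A: 4 bars of 5 beats is 20 beats; at 0.5 beats each that's 40 chords.
B: 14 bars of 5 beats is 70 beats; at 5 beats each that's 14 chords.
C: 8 bars of 5 beats is 40 beats; at 4 beats each that's 10 chords.
D: 12 bars of 5 beats is 60 beats; at 6 beats each that's 10 chords.
Overall: 74 chords over 38 bars → 74/38 = 37/19 chords per bar.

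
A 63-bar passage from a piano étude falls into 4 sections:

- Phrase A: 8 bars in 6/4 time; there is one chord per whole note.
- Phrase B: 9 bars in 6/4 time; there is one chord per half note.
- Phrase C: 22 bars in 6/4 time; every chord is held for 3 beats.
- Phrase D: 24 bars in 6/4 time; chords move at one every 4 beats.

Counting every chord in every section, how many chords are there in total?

A has 48 beats and chords last 4 each, so 12 chords.
B has 54 beats and chords last 2 each, so 27 chords.
C has 132 beats and chords last 3 each, so 44 chords.
D has 144 beats and chords last 4 each, so 36 chords.
Total: 12 + 27 + 44 + 36 = 119.

119 chords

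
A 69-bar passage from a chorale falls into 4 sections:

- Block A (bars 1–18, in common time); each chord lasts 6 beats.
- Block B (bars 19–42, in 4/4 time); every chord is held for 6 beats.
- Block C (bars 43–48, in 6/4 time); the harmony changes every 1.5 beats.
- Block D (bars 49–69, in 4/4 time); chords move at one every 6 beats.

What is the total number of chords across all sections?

A: 18·4 = 72 beats, 72/6 = 12 chords.
B: 24·4 = 96 beats, 96/6 = 16 chords.
C: 6·6 = 36 beats, 36/1.5 = 24 chords.
D: 21·4 = 84 beats, 84/6 = 14 chords.
Total: 12 + 16 + 24 + 14 = 66.

66 chords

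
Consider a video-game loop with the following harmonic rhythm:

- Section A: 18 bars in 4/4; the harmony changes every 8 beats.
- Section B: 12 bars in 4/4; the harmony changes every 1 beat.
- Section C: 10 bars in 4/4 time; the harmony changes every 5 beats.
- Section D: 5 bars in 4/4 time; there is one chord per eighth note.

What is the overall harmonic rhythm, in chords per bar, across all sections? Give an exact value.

7/3 chords per bar

A: 18 bars of 4 beats is 72 beats; at 8 beats each that's 9 chords.
B: 12 bars of 4 beats is 48 beats; at 1 beat each that's 48 chords.
C: 10 bars of 4 beats is 40 beats; at 5 beats each that's 8 chords.
D: 5 bars of 4 beats is 20 beats; at 0.5 beats each that's 40 chords.
Overall: 105 chords over 45 bars → 105/45 = 7/3 chords per bar.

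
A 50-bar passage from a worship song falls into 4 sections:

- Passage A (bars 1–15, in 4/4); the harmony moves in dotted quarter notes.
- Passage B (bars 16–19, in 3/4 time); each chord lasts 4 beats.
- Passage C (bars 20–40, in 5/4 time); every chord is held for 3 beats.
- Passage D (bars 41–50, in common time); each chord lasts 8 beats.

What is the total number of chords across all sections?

A has 60 beats and chords last 1.5 each, so 40 chords.
B has 12 beats and chords last 4 each, so 3 chords.
C has 105 beats and chords last 3 each, so 35 chords.
D has 40 beats and chords last 8 each, so 5 chords.
Total: 40 + 3 + 35 + 5 = 83.

83 chords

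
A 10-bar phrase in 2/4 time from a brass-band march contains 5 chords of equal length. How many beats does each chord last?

4 beats

10 bars × 2 beats/bar = 20 beats total.
20 beats ÷ 5 chords = 4 beats per chord.
(That is a whole note.)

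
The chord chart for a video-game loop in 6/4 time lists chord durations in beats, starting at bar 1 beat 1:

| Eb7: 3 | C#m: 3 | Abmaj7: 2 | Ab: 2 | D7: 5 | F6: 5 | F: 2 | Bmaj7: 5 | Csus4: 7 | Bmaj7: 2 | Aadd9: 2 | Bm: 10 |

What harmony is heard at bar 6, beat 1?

Beat 1 of bar 6 is beat (6−1)×6 + 1 = 31 overall.
Running totals: Eb7 ends at 3, C#m ends at 6, Abmaj7 ends at 8, Ab ends at 10, D7 ends at 15, F6 ends at 20, F ends at 22, Bmaj7 ends at 27, Csus4 ends at 34.
Beat 31 falls within Csus4.

Csus4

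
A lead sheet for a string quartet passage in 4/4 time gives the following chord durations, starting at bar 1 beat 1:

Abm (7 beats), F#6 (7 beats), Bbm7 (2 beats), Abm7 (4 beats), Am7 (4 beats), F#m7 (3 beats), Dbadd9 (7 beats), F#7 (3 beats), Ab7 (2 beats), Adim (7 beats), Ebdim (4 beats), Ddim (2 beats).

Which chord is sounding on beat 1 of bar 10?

F#7

Beat 1 of bar 10 is beat (10−1)×4 + 1 = 37 overall.
Running totals: Abm ends at 7, F#6 ends at 14, Bbm7 ends at 16, Abm7 ends at 20, Am7 ends at 24, F#m7 ends at 27, Dbadd9 ends at 34, F#7 ends at 37.
Beat 37 falls within F#7.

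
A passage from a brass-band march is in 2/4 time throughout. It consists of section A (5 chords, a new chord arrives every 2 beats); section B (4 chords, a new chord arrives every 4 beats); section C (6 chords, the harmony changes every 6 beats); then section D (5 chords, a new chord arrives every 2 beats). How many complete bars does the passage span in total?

36 bars

A: 5 × 2 = 10 beats = 5 bars.
B: 4 × 4 = 16 beats = 8 bars.
C: 6 × 6 = 36 beats = 18 bars.
D: 5 × 2 = 10 beats = 5 bars.
Total: 5 + 8 + 18 + 5 = 36 bars.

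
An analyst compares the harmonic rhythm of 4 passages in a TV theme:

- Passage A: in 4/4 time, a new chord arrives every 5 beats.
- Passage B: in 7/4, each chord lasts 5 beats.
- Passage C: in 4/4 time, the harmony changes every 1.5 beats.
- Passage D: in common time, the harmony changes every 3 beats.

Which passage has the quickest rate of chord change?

A: 4/5 = 0.8 chords/bar.
B: 7/5 = 1.4 chords/bar.
C: 4/1.5 = 8/3 chords/bar.
D: 4/3 = 4/3 chords/bar.
Fastest is C at 8/3 chords/bar.

Passage C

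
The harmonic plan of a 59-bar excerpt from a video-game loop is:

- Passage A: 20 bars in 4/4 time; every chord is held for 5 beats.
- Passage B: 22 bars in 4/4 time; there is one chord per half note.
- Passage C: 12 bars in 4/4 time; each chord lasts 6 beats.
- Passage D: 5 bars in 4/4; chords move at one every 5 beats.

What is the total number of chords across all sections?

A has 80 beats and chords last 5 each, so 16 chords.
B has 88 beats and chords last 2 each, so 44 chords.
C has 48 beats and chords last 6 each, so 8 chords.
D has 20 beats and chords last 5 each, so 4 chords.
Total: 16 + 44 + 8 + 4 = 72.

72 chords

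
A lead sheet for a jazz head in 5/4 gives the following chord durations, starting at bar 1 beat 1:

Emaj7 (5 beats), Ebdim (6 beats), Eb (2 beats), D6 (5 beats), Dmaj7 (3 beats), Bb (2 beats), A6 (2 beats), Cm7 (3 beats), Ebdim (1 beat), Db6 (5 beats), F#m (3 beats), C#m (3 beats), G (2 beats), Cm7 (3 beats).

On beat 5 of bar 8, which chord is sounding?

Beat 5 of bar 8 is beat (8−1)×5 + 5 = 40 overall.
Running totals: Emaj7 ends at 5, Ebdim ends at 11, Eb ends at 13, D6 ends at 18, Dmaj7 ends at 21, Bb ends at 23, A6 ends at 25, Cm7 ends at 28, Ebdim ends at 29, Db6 ends at 34, F#m ends at 37, C#m ends at 40.
Beat 40 falls within C#m.

C#m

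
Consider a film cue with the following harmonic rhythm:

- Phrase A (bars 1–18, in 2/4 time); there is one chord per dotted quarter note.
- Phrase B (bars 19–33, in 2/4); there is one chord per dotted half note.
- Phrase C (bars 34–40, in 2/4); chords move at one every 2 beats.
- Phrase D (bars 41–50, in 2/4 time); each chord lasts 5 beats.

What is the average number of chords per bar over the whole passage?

0.9 chords per bar

A: 18 × 2 = 36 beats ÷ 1.5 = 24 chords.
B: 15 × 2 = 30 beats ÷ 3 = 10 chords.
C: 7 × 2 = 14 beats ÷ 2 = 7 chords.
D: 10 × 2 = 20 beats ÷ 5 = 4 chords.
Overall: 45 chords over 50 bars → 45/50 = 0.9 chords per bar.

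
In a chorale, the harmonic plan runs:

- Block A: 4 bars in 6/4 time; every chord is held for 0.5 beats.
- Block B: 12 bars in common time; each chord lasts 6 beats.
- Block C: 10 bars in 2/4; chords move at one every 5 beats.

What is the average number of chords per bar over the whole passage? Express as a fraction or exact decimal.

30/13 chords per bar

A: 4 bars of 6 beats is 24 beats; at 0.5 beats each that's 48 chords.
B: 12 bars of 4 beats is 48 beats; at 6 beats each that's 8 chords.
C: 10 bars of 2 beats is 20 beats; at 5 beats each that's 4 chords.
Overall: 60 chords over 26 bars → 60/26 = 30/13 chords per bar.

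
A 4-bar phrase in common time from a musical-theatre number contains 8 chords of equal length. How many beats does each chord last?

4 bars × 4 beats/bar = 16 beats total.
16 beats ÷ 8 chords = 2 beats per chord.
(That is a half note.)

2 beats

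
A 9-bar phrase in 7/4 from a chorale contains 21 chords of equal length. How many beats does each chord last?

9 bars × 7 beats/bar = 63 beats total.
63 beats ÷ 21 chords = 3 beats per chord.
(That is a dotted half note.)

3 beats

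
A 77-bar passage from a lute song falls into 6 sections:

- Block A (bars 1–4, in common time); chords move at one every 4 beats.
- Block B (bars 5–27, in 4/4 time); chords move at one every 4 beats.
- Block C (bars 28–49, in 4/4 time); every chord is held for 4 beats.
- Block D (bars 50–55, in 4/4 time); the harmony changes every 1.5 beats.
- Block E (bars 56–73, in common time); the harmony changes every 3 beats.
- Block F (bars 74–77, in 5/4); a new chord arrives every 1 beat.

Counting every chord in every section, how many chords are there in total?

A: 4·4 = 16 beats, 16/4 = 4 chords.
B: 23·4 = 92 beats, 92/4 = 23 chords.
C: 22·4 = 88 beats, 88/4 = 22 chords.
D: 6·4 = 24 beats, 24/1.5 = 16 chords.
E: 18·4 = 72 beats, 72/3 = 24 chords.
F: 4·5 = 20 beats, 20/1 = 20 chords.
Total: 4 + 23 + 22 + 16 + 24 + 20 = 109.

109 chords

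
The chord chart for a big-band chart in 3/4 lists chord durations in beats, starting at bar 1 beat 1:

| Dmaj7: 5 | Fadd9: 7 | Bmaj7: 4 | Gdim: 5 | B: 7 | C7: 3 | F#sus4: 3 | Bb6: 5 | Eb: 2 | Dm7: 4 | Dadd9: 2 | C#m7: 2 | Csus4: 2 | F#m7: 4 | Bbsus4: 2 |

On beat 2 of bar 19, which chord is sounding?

Bbsus4

Beat 2 of bar 19 is beat (19−1)×3 + 2 = 56 overall.
Running totals: Dmaj7 ends at 5, Fadd9 ends at 12, Bmaj7 ends at 16, Gdim ends at 21, B ends at 28, C7 ends at 31, F#sus4 ends at 34, Bb6 ends at 39, Eb ends at 41, Dm7 ends at 45, Dadd9 ends at 47, C#m7 ends at 49, Csus4 ends at 51, F#m7 ends at 55, Bbsus4 ends at 57.
Beat 56 falls within Bbsus4.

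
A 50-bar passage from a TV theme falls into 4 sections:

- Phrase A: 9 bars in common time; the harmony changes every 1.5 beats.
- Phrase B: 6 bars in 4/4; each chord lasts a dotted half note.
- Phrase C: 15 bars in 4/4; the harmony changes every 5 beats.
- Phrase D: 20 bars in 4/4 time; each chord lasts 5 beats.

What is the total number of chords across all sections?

A: 9 bars × 4 beats = 36 beats; 1.5 beats/chord → 24 chords.
B: 6 bars × 4 beats = 24 beats; 3 beats/chord → 8 chords.
C: 15 bars × 4 beats = 60 beats; 5 beats/chord → 12 chords.
D: 20 bars × 4 beats = 80 beats; 5 beats/chord → 16 chords.
Total: 24 + 8 + 12 + 16 = 60.

60 chords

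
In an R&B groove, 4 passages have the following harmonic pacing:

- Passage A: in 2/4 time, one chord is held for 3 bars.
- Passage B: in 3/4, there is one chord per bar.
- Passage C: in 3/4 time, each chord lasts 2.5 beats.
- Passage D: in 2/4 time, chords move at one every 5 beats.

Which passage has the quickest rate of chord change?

A: 2/6 = 1/3 chords/bar.
B: 3/3 = 1 chord/bar.
C: 3/2.5 = 1.2 chords/bar.
D: 2/5 = 0.4 chords/bar.
Fastest is C at 1.2 chords/bar.

Passage C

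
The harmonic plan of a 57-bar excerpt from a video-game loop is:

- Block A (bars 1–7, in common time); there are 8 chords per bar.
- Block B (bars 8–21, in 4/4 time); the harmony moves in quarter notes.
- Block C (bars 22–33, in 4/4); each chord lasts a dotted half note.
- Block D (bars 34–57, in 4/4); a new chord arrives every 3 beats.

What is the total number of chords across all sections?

A has 28 beats and chords last 0.5 each, so 56 chords.
B has 56 beats and chords last 1 each, so 56 chords.
C has 48 beats and chords last 3 each, so 16 chords.
D has 96 beats and chords last 3 each, so 32 chords.
Total: 56 + 56 + 16 + 32 = 160.

160 chords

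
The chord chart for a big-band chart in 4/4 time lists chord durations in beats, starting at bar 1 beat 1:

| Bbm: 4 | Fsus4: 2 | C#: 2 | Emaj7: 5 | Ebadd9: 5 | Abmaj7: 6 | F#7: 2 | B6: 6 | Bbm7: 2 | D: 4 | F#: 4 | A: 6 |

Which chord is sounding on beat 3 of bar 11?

Beat 3 of bar 11 is beat (11−1)×4 + 3 = 43 overall.
Running totals: Bbm ends at 4, Fsus4 ends at 6, C# ends at 8, Emaj7 ends at 13, Ebadd9 ends at 18, Abmaj7 ends at 24, F#7 ends at 26, B6 ends at 32, Bbm7 ends at 34, D ends at 38, F# ends at 42, A ends at 48.
Beat 43 falls within A.

A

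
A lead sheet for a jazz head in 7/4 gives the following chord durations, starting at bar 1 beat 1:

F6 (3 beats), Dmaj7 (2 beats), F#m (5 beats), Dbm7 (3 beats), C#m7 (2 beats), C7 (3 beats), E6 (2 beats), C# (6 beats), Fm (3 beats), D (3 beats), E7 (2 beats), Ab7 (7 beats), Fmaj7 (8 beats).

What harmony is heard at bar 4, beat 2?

C#

Beat 2 of bar 4 is beat (4−1)×7 + 2 = 23 overall.
Running totals: F6 ends at 3, Dmaj7 ends at 5, F#m ends at 10, Dbm7 ends at 13, C#m7 ends at 15, C7 ends at 18, E6 ends at 20, C# ends at 26.
Beat 23 falls within C#.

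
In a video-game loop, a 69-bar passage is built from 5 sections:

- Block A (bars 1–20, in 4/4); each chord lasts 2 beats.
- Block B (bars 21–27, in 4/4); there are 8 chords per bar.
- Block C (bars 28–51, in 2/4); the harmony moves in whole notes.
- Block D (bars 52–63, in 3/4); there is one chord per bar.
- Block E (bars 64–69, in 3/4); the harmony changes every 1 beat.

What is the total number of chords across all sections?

138 chords

A: 20·4 = 80 beats, 80/2 = 40 chords.
B: 7·4 = 28 beats, 28/0.5 = 56 chords.
C: 24·2 = 48 beats, 48/4 = 12 chords.
D: 12·3 = 36 beats, 36/3 = 12 chords.
E: 6·3 = 18 beats, 18/1 = 18 chords.
Total: 40 + 56 + 12 + 12 + 18 = 138.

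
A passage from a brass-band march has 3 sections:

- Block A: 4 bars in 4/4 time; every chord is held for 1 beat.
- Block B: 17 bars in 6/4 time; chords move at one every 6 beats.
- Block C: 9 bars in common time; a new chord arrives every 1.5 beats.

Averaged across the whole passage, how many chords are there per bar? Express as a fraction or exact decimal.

1.9 chords per bar

A: 4 × 4 = 16 beats ÷ 1 = 16 chords.
B: 17 × 6 = 102 beats ÷ 6 = 17 chords.
C: 9 × 4 = 36 beats ÷ 1.5 = 24 chords.
Overall: 57 chords over 30 bars → 57/30 = 1.9 chords per bar.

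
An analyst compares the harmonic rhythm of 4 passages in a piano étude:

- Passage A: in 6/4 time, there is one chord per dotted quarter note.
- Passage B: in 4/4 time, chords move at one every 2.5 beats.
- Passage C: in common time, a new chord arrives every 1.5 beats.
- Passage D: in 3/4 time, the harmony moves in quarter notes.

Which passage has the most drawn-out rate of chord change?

A: 6 beats/bar ÷ 1.5 beats/chord = 4 chords/bar.
B: 4 beats/bar ÷ 2.5 beats/chord = 1.6 chords/bar.
C: 4 beats/bar ÷ 1.5 beats/chord = 8/3 chords/bar.
D: 3 beats/bar ÷ 1 beat/chord = 3 chords/bar.
Slowest is B at 1.6 chords/bar.

Passage B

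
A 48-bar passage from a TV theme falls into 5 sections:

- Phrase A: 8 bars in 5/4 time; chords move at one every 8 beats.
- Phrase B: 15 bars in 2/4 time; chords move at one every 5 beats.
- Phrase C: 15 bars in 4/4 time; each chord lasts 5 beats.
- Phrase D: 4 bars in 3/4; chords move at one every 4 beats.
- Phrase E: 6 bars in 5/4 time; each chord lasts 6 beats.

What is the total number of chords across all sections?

31 chords

A: 8 bars × 5 beats = 40 beats; 8 beats/chord → 5 chords.
B: 15 bars × 2 beats = 30 beats; 5 beats/chord → 6 chords.
C: 15 bars × 4 beats = 60 beats; 5 beats/chord → 12 chords.
D: 4 bars × 3 beats = 12 beats; 4 beats/chord → 3 chords.
E: 6 bars × 5 beats = 30 beats; 6 beats/chord → 5 chords.
Total: 5 + 6 + 12 + 3 + 5 = 31.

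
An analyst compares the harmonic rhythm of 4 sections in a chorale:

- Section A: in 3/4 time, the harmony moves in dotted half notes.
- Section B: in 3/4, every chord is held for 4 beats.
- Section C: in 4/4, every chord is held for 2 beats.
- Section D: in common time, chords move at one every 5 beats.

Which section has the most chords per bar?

A: 3 beats/bar ÷ 3 beats/chord = 1 chord/bar.
B: 3 beats/bar ÷ 4 beats/chord = 0.75 chords/bar.
C: 4 beats/bar ÷ 2 beats/chord = 2 chords/bar.
D: 4 beats/bar ÷ 5 beats/chord = 0.8 chords/bar.
Fastest is C at 2 chords/bar.

Section C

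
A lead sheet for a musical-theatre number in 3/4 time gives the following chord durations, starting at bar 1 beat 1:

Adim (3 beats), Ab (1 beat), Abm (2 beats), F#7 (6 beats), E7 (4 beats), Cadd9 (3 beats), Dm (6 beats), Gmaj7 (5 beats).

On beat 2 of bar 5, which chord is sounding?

Beat 2 of bar 5 is beat (5−1)×3 + 2 = 14 overall.
Running totals: Adim ends at 3, Ab ends at 4, Abm ends at 6, F#7 ends at 12, E7 ends at 16.
Beat 14 falls within E7.

E7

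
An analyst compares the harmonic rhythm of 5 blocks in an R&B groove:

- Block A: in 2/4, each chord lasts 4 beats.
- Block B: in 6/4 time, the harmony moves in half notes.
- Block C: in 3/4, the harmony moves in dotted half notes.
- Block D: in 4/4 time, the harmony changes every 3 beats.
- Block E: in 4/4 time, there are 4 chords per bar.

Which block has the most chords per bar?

Block E

A: 2 beats/bar ÷ 4 beats/chord = 0.5 chords/bar.
B: 6 beats/bar ÷ 2 beats/chord = 3 chords/bar.
C: 3 beats/bar ÷ 3 beats/chord = 1 chord/bar.
D: 4 beats/bar ÷ 3 beats/chord = 4/3 chords/bar.
E: 4 beats/bar ÷ 1 beat/chord = 4 chords/bar.
Fastest is E at 4 chords/bar.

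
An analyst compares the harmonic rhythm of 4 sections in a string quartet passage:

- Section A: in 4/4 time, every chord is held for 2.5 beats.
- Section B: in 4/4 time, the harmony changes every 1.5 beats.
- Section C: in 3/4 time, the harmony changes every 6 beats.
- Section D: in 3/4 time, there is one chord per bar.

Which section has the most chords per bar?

Section B

A: 4 beats/bar ÷ 2.5 beats/chord = 1.6 chords/bar.
B: 4 beats/bar ÷ 1.5 beats/chord = 8/3 chords/bar.
C: 3 beats/bar ÷ 6 beats/chord = 0.5 chords/bar.
D: 3 beats/bar ÷ 3 beats/chord = 1 chord/bar.
Fastest is B at 8/3 chords/bar.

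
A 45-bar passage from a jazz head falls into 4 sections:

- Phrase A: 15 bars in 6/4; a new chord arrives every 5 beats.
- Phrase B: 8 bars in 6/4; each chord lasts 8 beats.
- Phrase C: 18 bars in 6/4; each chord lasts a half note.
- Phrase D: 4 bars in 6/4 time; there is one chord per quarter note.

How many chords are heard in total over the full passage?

102 chords

A has 90 beats and chords last 5 each, so 18 chords.
B has 48 beats and chords last 8 each, so 6 chords.
C has 108 beats and chords last 2 each, so 54 chords.
D has 24 beats and chords last 1 each, so 24 chords.
Total: 18 + 6 + 54 + 24 = 102.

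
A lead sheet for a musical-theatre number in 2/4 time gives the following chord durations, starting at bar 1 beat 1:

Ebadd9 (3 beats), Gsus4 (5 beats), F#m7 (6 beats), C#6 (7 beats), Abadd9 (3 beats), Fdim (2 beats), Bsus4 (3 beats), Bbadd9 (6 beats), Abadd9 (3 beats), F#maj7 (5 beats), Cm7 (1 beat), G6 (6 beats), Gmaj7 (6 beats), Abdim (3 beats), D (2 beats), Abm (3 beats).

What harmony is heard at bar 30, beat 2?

D

Beat 2 of bar 30 is beat (30−1)×2 + 2 = 60 overall.
Running totals: Ebadd9 ends at 3, Gsus4 ends at 8, F#m7 ends at 14, C#6 ends at 21, Abadd9 ends at 24, Fdim ends at 26, Bsus4 ends at 29, Bbadd9 ends at 35, Abadd9 ends at 38, F#maj7 ends at 43, Cm7 ends at 44, G6 ends at 50, Gmaj7 ends at 56, Abdim ends at 59, D ends at 61.
Beat 60 falls within D.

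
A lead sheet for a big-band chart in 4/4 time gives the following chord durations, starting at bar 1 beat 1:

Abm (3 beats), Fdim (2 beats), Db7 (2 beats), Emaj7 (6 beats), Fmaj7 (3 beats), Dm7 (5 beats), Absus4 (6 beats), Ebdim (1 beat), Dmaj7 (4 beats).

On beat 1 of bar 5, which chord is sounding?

Beat 1 of bar 5 is beat (5−1)×4 + 1 = 17 overall.
Running totals: Abm ends at 3, Fdim ends at 5, Db7 ends at 7, Emaj7 ends at 13, Fmaj7 ends at 16, Dm7 ends at 21.
Beat 17 falls within Dm7.

Dm7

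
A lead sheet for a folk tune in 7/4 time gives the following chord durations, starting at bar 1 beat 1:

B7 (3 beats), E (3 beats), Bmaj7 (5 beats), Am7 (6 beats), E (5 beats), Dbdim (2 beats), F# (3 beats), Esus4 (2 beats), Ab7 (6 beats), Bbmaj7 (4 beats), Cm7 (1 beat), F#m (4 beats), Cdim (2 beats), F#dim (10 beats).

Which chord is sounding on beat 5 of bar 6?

Cm7

Beat 5 of bar 6 is beat (6−1)×7 + 5 = 40 overall.
Running totals: B7 ends at 3, E ends at 6, Bmaj7 ends at 11, Am7 ends at 17, E ends at 22, Dbdim ends at 24, F# ends at 27, Esus4 ends at 29, Ab7 ends at 35, Bbmaj7 ends at 39, Cm7 ends at 40.
Beat 40 falls within Cm7.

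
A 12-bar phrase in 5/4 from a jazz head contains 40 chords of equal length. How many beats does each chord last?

1.5 beats

12 bars × 5 beats/bar = 60 beats total.
60 beats ÷ 40 chords = 1.5 beats per chord.
(That is a dotted quarter note.)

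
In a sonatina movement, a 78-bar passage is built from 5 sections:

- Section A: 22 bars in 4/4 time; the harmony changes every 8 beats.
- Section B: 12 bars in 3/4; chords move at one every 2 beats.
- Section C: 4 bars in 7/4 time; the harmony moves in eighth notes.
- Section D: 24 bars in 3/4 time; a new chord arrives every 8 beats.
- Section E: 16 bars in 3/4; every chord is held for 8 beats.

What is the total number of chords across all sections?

A: 22·4 = 88 beats, 88/8 = 11 chords.
B: 12·3 = 36 beats, 36/2 = 18 chords.
C: 4·7 = 28 beats, 28/0.5 = 56 chords.
D: 24·3 = 72 beats, 72/8 = 9 chords.
E: 16·3 = 48 beats, 48/8 = 6 chords.
Total: 11 + 18 + 56 + 9 + 6 = 100.

100 chords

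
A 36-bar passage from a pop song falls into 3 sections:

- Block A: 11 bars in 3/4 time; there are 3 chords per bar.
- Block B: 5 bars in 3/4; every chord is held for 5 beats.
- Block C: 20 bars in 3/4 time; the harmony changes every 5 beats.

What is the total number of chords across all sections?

A: 11·3 = 33 beats, 33/1 = 33 chords.
B: 5·3 = 15 beats, 15/5 = 3 chords.
C: 20·3 = 60 beats, 60/5 = 12 chords.
Total: 33 + 3 + 12 = 48.

48 chords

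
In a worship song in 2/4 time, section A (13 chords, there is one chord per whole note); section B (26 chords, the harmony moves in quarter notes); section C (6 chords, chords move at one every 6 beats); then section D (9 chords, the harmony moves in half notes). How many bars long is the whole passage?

66 bars

A: 13 × 4 = 52 beats = 26 bars.
B: 26 × 1 = 26 beats = 13 bars.
C: 6 × 6 = 36 beats = 18 bars.
D: 9 × 2 = 18 beats = 9 bars.
Total: 26 + 13 + 18 + 9 = 66 bars.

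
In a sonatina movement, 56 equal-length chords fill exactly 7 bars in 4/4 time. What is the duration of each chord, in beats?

0.5 beats

7 bars × 4 beats/bar = 28 beats total.
28 beats ÷ 56 chords = 0.5 beats per chord.
(That is an eighth note.)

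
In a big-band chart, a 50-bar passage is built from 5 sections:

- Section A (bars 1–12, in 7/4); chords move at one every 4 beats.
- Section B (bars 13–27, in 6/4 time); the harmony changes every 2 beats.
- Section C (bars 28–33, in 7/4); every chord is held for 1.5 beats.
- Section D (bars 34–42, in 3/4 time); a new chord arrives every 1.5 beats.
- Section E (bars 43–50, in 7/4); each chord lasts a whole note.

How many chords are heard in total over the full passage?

126 chords

A: 12 bars × 7 beats = 84 beats; 4 beats/chord → 21 chords.
B: 15 bars × 6 beats = 90 beats; 2 beats/chord → 45 chords.
C: 6 bars × 7 beats = 42 beats; 1.5 beats/chord → 28 chords.
D: 9 bars × 3 beats = 27 beats; 1.5 beats/chord → 18 chords.
E: 8 bars × 7 beats = 56 beats; 4 beats/chord → 14 chords.
Total: 21 + 45 + 28 + 18 + 14 = 126.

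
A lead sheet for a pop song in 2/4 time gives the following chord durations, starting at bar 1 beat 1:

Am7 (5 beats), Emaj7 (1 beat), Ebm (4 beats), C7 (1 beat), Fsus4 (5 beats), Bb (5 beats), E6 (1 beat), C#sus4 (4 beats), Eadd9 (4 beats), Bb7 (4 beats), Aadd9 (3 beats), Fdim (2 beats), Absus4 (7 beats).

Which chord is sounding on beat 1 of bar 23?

Absus4

Beat 1 of bar 23 is beat (23−1)×2 + 1 = 45 overall.
Running totals: Am7 ends at 5, Emaj7 ends at 6, Ebm ends at 10, C7 ends at 11, Fsus4 ends at 16, Bb ends at 21, E6 ends at 22, C#sus4 ends at 26, Eadd9 ends at 30, Bb7 ends at 34, Aadd9 ends at 37, Fdim ends at 39, Absus4 ends at 46.
Beat 45 falls within Absus4.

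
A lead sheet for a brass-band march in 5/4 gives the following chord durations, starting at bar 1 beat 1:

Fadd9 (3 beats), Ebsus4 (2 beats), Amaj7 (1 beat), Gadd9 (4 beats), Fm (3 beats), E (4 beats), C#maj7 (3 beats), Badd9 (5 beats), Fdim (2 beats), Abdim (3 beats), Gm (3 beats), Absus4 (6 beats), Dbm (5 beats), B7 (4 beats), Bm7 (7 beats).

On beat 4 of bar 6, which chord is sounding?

Abdim

Beat 4 of bar 6 is beat (6−1)×5 + 4 = 29 overall.
Running totals: Fadd9 ends at 3, Ebsus4 ends at 5, Amaj7 ends at 6, Gadd9 ends at 10, Fm ends at 13, E ends at 17, C#maj7 ends at 20, Badd9 ends at 25, Fdim ends at 27, Abdim ends at 30.
Beat 29 falls within Abdim.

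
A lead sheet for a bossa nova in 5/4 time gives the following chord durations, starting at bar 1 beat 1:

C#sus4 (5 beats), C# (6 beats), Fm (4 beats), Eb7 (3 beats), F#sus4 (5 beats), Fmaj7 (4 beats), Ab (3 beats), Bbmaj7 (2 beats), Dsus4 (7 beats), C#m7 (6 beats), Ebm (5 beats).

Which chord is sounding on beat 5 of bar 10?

Ebm

Beat 5 of bar 10 is beat (10−1)×5 + 5 = 50 overall.
Running totals: C#sus4 ends at 5, C# ends at 11, Fm ends at 15, Eb7 ends at 18, F#sus4 ends at 23, Fmaj7 ends at 27, Ab ends at 30, Bbmaj7 ends at 32, Dsus4 ends at 39, C#m7 ends at 45, Ebm ends at 50.
Beat 50 falls within Ebm.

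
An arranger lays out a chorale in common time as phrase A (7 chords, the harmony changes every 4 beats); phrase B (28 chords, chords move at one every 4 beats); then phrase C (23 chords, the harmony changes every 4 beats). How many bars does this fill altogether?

A: 7 × 4 = 28 beats = 7 bars.
B: 28 × 4 = 112 beats = 28 bars.
C: 23 × 4 = 92 beats = 23 bars.
Total: 7 + 28 + 23 = 58 bars.

58 bars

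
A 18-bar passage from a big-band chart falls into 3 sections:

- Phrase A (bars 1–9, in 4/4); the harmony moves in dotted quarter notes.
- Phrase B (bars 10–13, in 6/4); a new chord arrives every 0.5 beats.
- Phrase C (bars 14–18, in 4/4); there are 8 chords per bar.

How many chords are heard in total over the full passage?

112 chords

A: 9·4 = 36 beats, 36/1.5 = 24 chords.
B: 4·6 = 24 beats, 24/0.5 = 48 chords.
C: 5·4 = 20 beats, 20/0.5 = 40 chords.
Total: 24 + 48 + 40 = 112.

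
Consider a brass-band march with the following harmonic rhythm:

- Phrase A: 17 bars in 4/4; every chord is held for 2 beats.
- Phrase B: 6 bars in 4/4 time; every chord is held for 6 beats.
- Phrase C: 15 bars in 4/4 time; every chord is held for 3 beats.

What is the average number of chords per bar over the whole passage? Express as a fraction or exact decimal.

29/19 chords per bar

A: 17 bars of 4 beats is 68 beats; at 2 beats each that's 34 chords.
B: 6 bars of 4 beats is 24 beats; at 6 beats each that's 4 chords.
C: 15 bars of 4 beats is 60 beats; at 3 beats each that's 20 chords.
Overall: 58 chords over 38 bars → 58/38 = 29/19 chords per bar.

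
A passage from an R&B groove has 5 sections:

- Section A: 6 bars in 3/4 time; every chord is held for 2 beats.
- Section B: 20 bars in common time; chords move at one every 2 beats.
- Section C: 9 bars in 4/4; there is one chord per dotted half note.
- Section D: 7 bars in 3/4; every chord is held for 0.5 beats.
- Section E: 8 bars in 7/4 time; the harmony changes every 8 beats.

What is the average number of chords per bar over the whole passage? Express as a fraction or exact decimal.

A: 6 × 3 = 18 beats ÷ 2 = 9 chords.
B: 20 × 4 = 80 beats ÷ 2 = 40 chords.
C: 9 × 4 = 36 beats ÷ 3 = 12 chords.
D: 7 × 3 = 21 beats ÷ 0.5 = 42 chords.
E: 8 × 7 = 56 beats ÷ 8 = 7 chords.
Overall: 110 chords over 50 bars → 110/50 = 2.2 chords per bar.

2.2 chords per bar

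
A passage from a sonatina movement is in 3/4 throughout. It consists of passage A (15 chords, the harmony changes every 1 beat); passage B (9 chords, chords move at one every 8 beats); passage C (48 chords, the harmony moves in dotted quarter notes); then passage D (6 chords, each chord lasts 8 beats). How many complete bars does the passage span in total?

A: 15 × 1 = 15 beats = 5 bars.
B: 9 × 8 = 72 beats = 24 bars.
C: 48 × 1.5 = 72 beats = 24 bars.
D: 6 × 8 = 48 beats = 16 bars.
Total: 5 + 24 + 24 + 16 = 69 bars.

69 bars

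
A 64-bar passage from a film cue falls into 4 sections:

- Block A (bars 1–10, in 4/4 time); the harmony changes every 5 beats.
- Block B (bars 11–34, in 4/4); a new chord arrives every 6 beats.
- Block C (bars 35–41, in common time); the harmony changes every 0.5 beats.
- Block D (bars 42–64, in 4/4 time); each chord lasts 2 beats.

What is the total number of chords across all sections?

126 chords

A has 40 beats and chords last 5 each, so 8 chords.
B has 96 beats and chords last 6 each, so 16 chords.
C has 28 beats and chords last 0.5 each, so 56 chords.
D has 92 beats and chords last 2 each, so 46 chords.
Total: 8 + 16 + 56 + 46 = 126.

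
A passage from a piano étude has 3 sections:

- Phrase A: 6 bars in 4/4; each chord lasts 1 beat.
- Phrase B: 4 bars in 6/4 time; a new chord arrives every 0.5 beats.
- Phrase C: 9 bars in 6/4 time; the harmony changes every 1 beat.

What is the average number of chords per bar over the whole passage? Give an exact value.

126/19 chords per bar

A: 6 × 4 = 24 beats ÷ 1 = 24 chords.
B: 4 × 6 = 24 beats ÷ 0.5 = 48 chords.
C: 9 × 6 = 54 beats ÷ 1 = 54 chords.
Overall: 126 chords over 19 bars → 126/19 = 126/19 chords per bar.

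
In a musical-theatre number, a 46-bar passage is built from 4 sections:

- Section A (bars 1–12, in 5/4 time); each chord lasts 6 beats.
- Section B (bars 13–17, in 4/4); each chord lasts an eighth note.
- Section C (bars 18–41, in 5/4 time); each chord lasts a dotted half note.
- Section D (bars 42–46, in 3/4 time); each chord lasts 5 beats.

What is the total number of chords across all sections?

A: 12 bars × 5 beats = 60 beats; 6 beats/chord → 10 chords.
B: 5 bars × 4 beats = 20 beats; 0.5 beats/chord → 40 chords.
C: 24 bars × 5 beats = 120 beats; 3 beats/chord → 40 chords.
D: 5 bars × 3 beats = 15 beats; 5 beats/chord → 3 chords.
Total: 10 + 40 + 40 + 3 = 93.

93 chords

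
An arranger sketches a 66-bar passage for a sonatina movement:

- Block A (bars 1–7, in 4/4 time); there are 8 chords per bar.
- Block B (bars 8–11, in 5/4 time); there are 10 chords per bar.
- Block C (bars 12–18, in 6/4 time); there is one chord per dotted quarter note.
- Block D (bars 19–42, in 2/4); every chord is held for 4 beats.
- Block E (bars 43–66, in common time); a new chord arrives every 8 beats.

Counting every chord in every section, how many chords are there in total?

A has 28 beats and chords last 0.5 each, so 56 chords.
B has 20 beats and chords last 0.5 each, so 40 chords.
C has 42 beats and chords last 1.5 each, so 28 chords.
D has 48 beats and chords last 4 each, so 12 chords.
E has 96 beats and chords last 8 each, so 12 chords.
Total: 56 + 40 + 28 + 12 + 12 = 148.

148 chords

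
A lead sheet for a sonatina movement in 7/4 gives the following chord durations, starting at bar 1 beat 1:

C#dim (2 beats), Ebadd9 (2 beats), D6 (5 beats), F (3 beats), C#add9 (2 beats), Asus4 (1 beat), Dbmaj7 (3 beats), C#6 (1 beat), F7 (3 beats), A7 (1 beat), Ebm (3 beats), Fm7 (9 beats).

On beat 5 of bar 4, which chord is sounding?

Beat 5 of bar 4 is beat (4−1)×7 + 5 = 26 overall.
Running totals: C#dim ends at 2, Ebadd9 ends at 4, D6 ends at 9, F ends at 12, C#add9 ends at 14, Asus4 ends at 15, Dbmaj7 ends at 18, C#6 ends at 19, F7 ends at 22, A7 ends at 23, Ebm ends at 26.
Beat 26 falls within Ebm.

Ebm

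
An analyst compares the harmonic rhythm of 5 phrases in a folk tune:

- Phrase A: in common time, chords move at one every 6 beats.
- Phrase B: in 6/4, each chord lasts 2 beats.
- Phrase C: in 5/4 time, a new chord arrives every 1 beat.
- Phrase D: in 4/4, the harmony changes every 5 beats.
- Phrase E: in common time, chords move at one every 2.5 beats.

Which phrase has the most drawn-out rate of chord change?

A: each chord is 6 beats in 4/4, so 2/3 per bar.
B: each chord is 2 beats in 6/4, so 3 per bar.
C: each chord is 1 beat in 5/4, so 5 per bar.
D: each chord is 5 beats in 4/4, so 0.8 per bar.
E: each chord is 2.5 beats in 4/4, so 1.6 per bar.
Slowest is A at 2/3 chords/bar.

Phrase A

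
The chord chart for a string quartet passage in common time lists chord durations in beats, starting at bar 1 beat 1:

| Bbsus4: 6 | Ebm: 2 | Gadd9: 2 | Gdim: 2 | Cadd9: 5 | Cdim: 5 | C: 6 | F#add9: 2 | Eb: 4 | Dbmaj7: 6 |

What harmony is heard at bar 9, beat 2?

Beat 2 of bar 9 is beat (9−1)×4 + 2 = 34 overall.
Running totals: Bbsus4 ends at 6, Ebm ends at 8, Gadd9 ends at 10, Gdim ends at 12, Cadd9 ends at 17, Cdim ends at 22, C ends at 28, F#add9 ends at 30, Eb ends at 34.
Beat 34 falls within Eb.

Eb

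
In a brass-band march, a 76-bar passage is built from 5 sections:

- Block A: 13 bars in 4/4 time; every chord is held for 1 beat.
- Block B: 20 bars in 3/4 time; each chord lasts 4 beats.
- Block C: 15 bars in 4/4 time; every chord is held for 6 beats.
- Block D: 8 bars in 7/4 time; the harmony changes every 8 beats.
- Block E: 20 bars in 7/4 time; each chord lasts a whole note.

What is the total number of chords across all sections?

A: 13 bars × 4 beats = 52 beats; 1 beat/chord → 52 chords.
B: 20 bars × 3 beats = 60 beats; 4 beats/chord → 15 chords.
C: 15 bars × 4 beats = 60 beats; 6 beats/chord → 10 chords.
D: 8 bars × 7 beats = 56 beats; 8 beats/chord → 7 chords.
E: 20 bars × 7 beats = 140 beats; 4 beats/chord → 35 chords.
Total: 52 + 15 + 10 + 7 + 35 = 119.

119 chords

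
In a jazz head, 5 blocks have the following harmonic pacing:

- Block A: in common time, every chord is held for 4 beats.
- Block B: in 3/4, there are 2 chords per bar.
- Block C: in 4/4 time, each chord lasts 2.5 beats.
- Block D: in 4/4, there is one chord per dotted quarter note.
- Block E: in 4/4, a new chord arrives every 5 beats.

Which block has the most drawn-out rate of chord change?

A: 4/4 = 1 chord/bar.
B: 3/1.5 = 2 chords/bar.
C: 4/2.5 = 1.6 chords/bar.
D: 4/1.5 = 8/3 chords/bar.
E: 4/5 = 0.8 chords/bar.
Slowest is E at 0.8 chords/bar.

Block E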